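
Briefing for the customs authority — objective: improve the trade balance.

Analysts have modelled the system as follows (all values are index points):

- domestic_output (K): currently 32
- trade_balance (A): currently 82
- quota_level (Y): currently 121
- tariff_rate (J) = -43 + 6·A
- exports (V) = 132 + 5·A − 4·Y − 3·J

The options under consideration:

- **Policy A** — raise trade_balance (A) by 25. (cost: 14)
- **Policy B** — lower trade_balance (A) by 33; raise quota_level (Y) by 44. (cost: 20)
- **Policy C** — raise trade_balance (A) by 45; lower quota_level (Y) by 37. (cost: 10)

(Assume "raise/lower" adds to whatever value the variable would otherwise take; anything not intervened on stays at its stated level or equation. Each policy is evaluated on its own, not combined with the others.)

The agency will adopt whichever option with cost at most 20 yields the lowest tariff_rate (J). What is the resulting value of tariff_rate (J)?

Policy A (A + 25):
  A = 82 + 25 = 107
  J = -43 + 6·107 = 599
Policy B (A − 33, Y + 44):
  A = 82 − 33 = 49
  J = -43 + 6·49 = 251
Policy C (A + 45, Y − 37):
  A = 82 + 45 = 127
  J = -43 + 6·127 = 719
Comparing — Policy A: J=599, Policy B: J=251, Policy C: J=719. Lowest is 251 (Policy B).

251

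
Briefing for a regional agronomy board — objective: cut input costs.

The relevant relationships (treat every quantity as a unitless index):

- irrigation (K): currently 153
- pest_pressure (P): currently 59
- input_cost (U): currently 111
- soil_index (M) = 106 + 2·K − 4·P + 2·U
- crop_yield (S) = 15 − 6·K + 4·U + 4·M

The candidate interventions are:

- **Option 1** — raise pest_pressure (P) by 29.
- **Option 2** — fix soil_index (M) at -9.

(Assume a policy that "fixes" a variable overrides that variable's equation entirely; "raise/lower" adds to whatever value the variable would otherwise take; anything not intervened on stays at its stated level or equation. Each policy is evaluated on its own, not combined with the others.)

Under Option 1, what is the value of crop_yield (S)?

Option 1 (P + 29):
  K = 153
  P = 59 + 29 = 88
  U = 111
  M = 106 + 2·153 − 4·88 + 2·111 = 282
  S = 15 − 6·153 + 4·111 + 4·282 = 669

669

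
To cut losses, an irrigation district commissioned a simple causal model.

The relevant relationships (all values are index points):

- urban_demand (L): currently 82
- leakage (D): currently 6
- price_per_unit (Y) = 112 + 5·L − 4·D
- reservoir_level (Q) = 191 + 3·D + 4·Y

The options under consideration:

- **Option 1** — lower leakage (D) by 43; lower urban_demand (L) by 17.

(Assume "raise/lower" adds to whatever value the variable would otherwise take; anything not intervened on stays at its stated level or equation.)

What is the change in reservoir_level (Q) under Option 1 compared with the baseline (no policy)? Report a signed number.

Baseline:
  L = 82
  D = 6
  Y = 112 + 5·82 − 4·6 = 498
  Q = 191 + 3·6 + 4·498 = 2201
Option 1 (D − 43, L − 17):
  L = 82 − 17 = 65
  D = 6 − 43 = -37
  Y = 112 + 5·65 − 4·(-37) = 585
  Q = 191 + 3·(-37) + 4·585 = 2420
Change in Q: 2420 − 2201 = 219

219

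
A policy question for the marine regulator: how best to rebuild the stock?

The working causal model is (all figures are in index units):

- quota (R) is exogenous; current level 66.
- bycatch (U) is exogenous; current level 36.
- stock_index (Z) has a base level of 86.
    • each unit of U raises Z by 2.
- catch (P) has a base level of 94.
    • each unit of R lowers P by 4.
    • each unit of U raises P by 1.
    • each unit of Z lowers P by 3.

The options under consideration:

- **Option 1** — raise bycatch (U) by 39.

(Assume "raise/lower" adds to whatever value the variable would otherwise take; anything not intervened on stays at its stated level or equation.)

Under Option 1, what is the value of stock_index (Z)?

236

Option 1 (U + 39):
  U = 36 + 39 = 75
  Z = 86 + 2·75 = 236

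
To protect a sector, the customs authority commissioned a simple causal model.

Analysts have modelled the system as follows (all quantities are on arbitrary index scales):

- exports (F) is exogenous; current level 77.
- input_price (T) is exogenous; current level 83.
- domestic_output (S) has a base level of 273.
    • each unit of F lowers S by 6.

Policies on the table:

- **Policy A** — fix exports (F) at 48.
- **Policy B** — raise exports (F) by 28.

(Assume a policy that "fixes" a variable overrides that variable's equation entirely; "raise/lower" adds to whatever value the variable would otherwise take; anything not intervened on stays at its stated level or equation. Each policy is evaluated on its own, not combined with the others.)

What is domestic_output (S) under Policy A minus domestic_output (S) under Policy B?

342

Policy A (F := 48):
  F = 48
  S = 273 − 6·48 = -15
Policy B (F + 28):
  F = 77 + 28 = 105
  S = 273 − 6·105 = -357
S: -15 − (-357) = 342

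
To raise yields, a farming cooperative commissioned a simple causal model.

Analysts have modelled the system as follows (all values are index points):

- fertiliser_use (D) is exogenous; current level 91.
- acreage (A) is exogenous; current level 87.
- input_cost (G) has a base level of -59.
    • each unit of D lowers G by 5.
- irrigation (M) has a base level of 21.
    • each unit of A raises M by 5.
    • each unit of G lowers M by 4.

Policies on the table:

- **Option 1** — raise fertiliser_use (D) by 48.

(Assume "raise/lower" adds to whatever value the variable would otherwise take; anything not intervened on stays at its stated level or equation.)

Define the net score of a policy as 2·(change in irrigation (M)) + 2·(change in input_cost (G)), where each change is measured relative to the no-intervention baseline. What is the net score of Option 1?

1440

Baseline:
  D = 91
  A = 87
  G = -59 − 5·91 = -514
  M = 21 + 5·87 − 4·(-514) = 2512
Option 1 (D + 48):
  D = 91 + 48 = 139
  A = 87
  G = -59 − 5·139 = -754
  M = 21 + 5·87 − 4·(-754) = 3472
ΔM = 3472 − 2512 = 960; ΔG = -754 − (-514) = -240
Score = 2·960 + 2·(-240) = 1440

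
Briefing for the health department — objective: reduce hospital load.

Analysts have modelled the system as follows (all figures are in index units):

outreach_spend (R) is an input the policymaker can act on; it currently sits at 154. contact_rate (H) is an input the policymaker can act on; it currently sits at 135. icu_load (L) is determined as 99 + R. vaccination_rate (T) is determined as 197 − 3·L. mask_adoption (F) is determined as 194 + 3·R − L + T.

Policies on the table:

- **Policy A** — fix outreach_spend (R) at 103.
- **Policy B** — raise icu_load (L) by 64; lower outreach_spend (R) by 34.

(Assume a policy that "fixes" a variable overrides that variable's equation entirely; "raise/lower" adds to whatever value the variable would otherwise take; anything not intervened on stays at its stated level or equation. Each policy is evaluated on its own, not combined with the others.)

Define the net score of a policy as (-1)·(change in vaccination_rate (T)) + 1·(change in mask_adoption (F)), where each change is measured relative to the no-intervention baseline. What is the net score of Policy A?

Baseline:
  R = 154
  L = 99 + 154 = 253
  T = 197 − 3·253 = -562
  F = 194 + 3·154 − 253 + (-562) = -159
Policy A (R := 103):
  R = 103
  L = 99 + 103 = 202
  T = 197 − 3·202 = -409
  F = 194 + 3·103 − 202 + (-409) = -108
ΔT = -409 − (-562) = 153; ΔF = -108 − (-159) = 51
Score = (-1)·153 + 1·51 = -102

-102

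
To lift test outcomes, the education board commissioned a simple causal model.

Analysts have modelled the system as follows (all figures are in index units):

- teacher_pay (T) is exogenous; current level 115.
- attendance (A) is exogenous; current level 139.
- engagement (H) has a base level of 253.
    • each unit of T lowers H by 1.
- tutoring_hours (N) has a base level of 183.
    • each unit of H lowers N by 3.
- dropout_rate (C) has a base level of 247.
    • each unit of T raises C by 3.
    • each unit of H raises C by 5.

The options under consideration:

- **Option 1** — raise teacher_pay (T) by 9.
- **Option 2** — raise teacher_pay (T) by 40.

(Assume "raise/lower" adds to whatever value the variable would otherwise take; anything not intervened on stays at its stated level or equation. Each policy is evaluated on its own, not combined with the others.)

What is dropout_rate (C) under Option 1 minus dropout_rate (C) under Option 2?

Option 1 (T + 9):
  T = 115 + 9 = 124
  H = 253 − 124 = 129
  C = 247 + 3·124 + 5·129 = 1264
Option 2 (T + 40):
  T = 115 + 40 = 155
  H = 253 − 155 = 98
  C = 247 + 3·155 + 5·98 = 1202
C: 1264 − 1202 = 62

62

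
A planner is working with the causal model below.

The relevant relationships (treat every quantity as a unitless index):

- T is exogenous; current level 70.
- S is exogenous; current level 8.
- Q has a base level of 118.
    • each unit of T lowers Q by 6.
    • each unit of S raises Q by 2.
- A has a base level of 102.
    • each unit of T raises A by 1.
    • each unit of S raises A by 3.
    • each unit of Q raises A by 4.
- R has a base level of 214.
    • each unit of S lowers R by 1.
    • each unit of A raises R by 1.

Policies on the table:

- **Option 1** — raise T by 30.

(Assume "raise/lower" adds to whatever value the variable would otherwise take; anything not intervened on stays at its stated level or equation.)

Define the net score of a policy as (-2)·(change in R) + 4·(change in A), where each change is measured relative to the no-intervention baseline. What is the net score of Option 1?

-1380

Baseline:
  T = 70
  S = 8
  Q = 118 − 6·70 + 2·8 = -286
  A = 102 + 70 + 3·8 + 4·(-286) = -948
  R = 214 − 8 + (-948) = -742
Option 1 (T + 30):
  T = 70 + 30 = 100
  S = 8
  Q = 118 − 6·100 + 2·8 = -466
  A = 102 + 100 + 3·8 + 4·(-466) = -1638
  R = 214 − 8 + (-1638) = -1432
ΔR = -1432 − (-742) = -690; ΔA = -1638 − (-948) = -690
Score = (-2)·(-690) + 4·(-690) = -1380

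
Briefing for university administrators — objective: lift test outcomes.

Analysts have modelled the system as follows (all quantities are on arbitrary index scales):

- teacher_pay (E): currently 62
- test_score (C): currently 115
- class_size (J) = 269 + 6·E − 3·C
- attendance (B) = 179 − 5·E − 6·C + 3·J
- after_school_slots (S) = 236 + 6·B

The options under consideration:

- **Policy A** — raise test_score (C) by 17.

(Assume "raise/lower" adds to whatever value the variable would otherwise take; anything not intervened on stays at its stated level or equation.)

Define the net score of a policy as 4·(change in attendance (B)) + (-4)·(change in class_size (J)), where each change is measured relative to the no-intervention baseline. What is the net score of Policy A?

-816

Baseline:
  E = 62
  C = 115
  J = 269 + 6·62 − 3·115 = 296
  B = 179 − 5·62 − 6·115 + 3·296 = 67
Policy A (C + 17):
  E = 62
  C = 115 + 17 = 132
  J = 269 + 6·62 − 3·132 = 245
  B = 179 − 5·62 − 6·132 + 3·245 = -188
ΔB = -188 − 67 = -255; ΔJ = 245 − 296 = -51
Score = 4·(-255) + (-4)·(-51) = -816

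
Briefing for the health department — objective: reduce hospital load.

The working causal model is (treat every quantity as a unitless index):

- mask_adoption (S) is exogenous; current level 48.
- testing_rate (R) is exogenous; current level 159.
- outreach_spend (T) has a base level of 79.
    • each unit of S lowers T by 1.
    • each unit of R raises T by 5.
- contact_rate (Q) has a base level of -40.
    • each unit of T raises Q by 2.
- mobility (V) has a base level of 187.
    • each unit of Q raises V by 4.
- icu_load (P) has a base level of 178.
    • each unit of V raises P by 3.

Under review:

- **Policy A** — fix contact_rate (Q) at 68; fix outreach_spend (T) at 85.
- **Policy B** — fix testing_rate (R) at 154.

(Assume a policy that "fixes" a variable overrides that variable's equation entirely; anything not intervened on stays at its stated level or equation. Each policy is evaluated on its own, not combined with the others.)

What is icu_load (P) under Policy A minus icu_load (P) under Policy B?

-17928

Policy A (Q := 68, T := 85):
  S = 48
  R = 159
  T = 85
  Q = 68
  V = 187 + 4·68 = 459
  P = 178 + 3·459 = 1555
Policy B (R := 154):
  S = 48
  R = 154
  T = 79 − 48 + 5·154 = 801
  Q = -40 + 2·801 = 1562
  V = 187 + 4·1562 = 6435
  P = 178 + 3·6435 = 19483
P: 1555 − 19483 = -17928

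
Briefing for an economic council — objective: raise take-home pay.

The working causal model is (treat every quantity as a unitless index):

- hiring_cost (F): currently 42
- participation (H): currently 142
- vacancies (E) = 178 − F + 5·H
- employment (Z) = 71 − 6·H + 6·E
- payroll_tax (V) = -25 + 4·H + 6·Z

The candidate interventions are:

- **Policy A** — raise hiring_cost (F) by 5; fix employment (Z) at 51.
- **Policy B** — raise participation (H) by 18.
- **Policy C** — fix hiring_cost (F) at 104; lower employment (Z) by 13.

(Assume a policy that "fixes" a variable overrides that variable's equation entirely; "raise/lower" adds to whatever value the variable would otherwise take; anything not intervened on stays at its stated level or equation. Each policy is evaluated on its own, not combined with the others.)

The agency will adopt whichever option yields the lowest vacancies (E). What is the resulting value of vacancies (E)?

784

Policy A (F + 5, Z := 51):
  F = 42 + 5 = 47
  H = 142
  E = 178 − 47 + 5·142 = 841
Policy B (H + 18):
  F = 42
  H = 142 + 18 = 160
  E = 178 − 42 + 5·160 = 936
Policy C (F := 104, Z − 13):
  F = 104
  H = 142
  E = 178 − 104 + 5·142 = 784
Comparing — Policy A: E=841, Policy B: E=936, Policy C: E=784. Lowest is 784 (Policy C).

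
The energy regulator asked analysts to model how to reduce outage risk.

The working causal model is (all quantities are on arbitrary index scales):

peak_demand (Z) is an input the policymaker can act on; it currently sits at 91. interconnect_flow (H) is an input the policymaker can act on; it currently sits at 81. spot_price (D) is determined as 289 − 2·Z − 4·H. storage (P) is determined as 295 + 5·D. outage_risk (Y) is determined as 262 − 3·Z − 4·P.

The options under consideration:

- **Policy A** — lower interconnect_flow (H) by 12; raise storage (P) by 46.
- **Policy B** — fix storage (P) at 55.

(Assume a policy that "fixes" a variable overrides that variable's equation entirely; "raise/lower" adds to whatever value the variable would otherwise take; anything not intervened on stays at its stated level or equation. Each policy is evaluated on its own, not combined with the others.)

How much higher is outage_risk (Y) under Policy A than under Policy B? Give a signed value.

Policy A (H − 12, P + 46):
  Z = 91
  H = 81 − 12 = 69
  D = 289 − 2·91 − 4·69 = -169
  P = 295 + 5·(-169) (+46 from intervention) = -504
  Y = 262 − 3·91 − 4·(-504) = 2005
Policy B (P := 55):
  Z = 91
  H = 81
  D = 289 − 2·91 − 4·81 = -217
  P = 55
  Y = 262 − 3·91 − 4·55 = -231
Y: 2005 − (-231) = 2236

2236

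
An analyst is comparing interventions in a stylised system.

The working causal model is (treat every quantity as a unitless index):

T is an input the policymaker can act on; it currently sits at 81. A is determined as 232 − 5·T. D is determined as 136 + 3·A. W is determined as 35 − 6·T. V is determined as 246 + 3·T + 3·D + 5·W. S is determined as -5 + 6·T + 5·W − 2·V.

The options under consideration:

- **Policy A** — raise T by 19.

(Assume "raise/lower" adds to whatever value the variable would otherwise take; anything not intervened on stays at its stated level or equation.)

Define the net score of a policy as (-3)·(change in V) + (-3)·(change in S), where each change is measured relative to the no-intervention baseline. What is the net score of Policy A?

-2736

Baseline:
  T = 81
  A = 232 − 5·81 = -173
  D = 136 + 3·(-173) = -383
  W = 35 − 6·81 = -451
  V = 246 + 3·81 + 3·(-383) + 5·(-451) = -2915
  S = -5 + 6·81 + 5·(-451) − 2·(-2915) = 4056
Policy A (T + 19):
  T = 81 + 19 = 100
  A = 232 − 5·100 = -268
  D = 136 + 3·(-268) = -668
  W = 35 − 6·100 = -565
  V = 246 + 3·100 + 3·(-668) + 5·(-565) = -4283
  S = -5 + 6·100 + 5·(-565) − 2·(-4283) = 6336
ΔV = -4283 − (-2915) = -1368; ΔS = 6336 − 4056 = 2280
Score = (-3)·(-1368) + (-3)·2280 = -2736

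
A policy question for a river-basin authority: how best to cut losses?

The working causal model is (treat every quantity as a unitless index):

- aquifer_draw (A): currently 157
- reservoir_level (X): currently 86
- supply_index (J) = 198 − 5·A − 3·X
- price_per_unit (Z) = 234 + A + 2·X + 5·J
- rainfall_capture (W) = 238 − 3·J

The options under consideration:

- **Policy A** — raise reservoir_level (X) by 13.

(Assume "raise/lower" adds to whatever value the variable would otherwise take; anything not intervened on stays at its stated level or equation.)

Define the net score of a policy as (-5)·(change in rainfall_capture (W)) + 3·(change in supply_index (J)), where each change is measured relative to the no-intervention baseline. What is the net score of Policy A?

-702

Baseline:
  A = 157
  X = 86
  J = 198 − 5·157 − 3·86 = -845
  W = 238 − 3·(-845) = 2773
Policy A (X + 13):
  A = 157
  X = 86 + 13 = 99
  J = 198 − 5·157 − 3·99 = -884
  W = 238 − 3·(-884) = 2890
ΔW = 2890 − 2773 = 117; ΔJ = -884 − (-845) = -39
Score = (-5)·117 + 3·(-39) = -702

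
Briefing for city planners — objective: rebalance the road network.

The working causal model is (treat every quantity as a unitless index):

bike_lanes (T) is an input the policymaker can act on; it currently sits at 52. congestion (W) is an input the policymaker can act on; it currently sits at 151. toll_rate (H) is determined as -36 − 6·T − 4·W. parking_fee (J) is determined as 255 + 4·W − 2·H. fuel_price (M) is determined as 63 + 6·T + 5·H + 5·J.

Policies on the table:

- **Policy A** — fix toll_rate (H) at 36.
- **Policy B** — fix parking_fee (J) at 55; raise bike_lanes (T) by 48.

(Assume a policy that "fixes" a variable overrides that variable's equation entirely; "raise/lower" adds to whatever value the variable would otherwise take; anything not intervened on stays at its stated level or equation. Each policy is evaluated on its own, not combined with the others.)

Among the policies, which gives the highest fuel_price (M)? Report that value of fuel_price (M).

4490

Policy A (H := 36):
  T = 52
  W = 151
  H = 36
  J = 255 + 4·151 − 2·36 = 787
  M = 63 + 6·52 + 5·36 + 5·787 = 4490
Policy B (J := 55, T + 48):
  T = 52 + 48 = 100
  W = 151
  H = -36 − 6·100 − 4·151 = -1240
  J = 55
  M = 63 + 6·100 + 5·(-1240) + 5·55 = -5262
Comparing — Policy A: M=4490, Policy B: M=-5262. Highest is 4490 (Policy A).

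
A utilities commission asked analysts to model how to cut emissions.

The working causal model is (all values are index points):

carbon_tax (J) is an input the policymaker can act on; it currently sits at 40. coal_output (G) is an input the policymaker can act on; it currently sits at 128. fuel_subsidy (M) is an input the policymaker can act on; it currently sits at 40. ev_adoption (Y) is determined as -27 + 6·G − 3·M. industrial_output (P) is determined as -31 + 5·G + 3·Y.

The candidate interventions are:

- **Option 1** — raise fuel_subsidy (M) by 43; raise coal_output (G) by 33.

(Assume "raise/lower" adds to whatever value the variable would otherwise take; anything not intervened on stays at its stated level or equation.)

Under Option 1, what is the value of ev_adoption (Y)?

Option 1 (M + 43, G + 33):
  G = 128 + 33 = 161
  M = 40 + 43 = 83
  Y = -27 + 6·161 − 3·83 = 690

690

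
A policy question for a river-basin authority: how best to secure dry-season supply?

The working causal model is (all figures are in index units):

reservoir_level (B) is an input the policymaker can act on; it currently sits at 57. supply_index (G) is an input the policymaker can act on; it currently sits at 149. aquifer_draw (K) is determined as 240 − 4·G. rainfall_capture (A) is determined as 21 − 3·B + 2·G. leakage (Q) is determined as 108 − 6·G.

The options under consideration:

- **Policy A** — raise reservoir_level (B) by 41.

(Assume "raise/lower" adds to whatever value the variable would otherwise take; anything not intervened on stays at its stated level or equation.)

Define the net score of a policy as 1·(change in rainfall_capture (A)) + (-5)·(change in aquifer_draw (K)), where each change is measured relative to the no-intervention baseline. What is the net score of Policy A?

-123

Baseline:
  B = 57
  G = 149
  K = 240 − 4·149 = -356
  A = 21 − 3·57 + 2·149 = 148
Policy A (B + 41):
  B = 57 + 41 = 98
  G = 149
  K = 240 − 4·149 = -356
  A = 21 − 3·98 + 2·149 = 25
ΔA = 25 − 148 = -123; ΔK = -356 − (-356) = 0
Score = 1·(-123) + (-5)·0 = -123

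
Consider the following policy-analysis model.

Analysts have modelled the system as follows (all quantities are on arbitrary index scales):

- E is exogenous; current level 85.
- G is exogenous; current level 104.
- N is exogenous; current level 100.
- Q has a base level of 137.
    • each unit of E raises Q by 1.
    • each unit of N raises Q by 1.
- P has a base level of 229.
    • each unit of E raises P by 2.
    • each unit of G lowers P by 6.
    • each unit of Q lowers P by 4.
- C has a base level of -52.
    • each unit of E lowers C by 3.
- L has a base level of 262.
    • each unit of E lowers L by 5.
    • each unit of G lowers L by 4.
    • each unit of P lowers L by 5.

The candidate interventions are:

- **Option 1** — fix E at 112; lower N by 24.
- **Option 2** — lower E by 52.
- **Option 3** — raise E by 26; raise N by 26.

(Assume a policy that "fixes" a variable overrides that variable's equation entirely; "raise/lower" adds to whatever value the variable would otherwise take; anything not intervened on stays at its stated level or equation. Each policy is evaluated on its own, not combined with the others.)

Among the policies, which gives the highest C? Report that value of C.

Option 1 (E := 112, N − 24):
  E = 112
  C = -52 − 3·112 = -388
Option 2 (E − 52):
  E = 85 − 52 = 33
  C = -52 − 3·33 = -151
Option 3 (E + 26, N + 26):
  E = 85 + 26 = 111
  C = -52 − 3·111 = -385
Comparing — Option 1: C=-388, Option 2: C=-151, Option 3: C=-385. Highest is -151 (Option 2).

-151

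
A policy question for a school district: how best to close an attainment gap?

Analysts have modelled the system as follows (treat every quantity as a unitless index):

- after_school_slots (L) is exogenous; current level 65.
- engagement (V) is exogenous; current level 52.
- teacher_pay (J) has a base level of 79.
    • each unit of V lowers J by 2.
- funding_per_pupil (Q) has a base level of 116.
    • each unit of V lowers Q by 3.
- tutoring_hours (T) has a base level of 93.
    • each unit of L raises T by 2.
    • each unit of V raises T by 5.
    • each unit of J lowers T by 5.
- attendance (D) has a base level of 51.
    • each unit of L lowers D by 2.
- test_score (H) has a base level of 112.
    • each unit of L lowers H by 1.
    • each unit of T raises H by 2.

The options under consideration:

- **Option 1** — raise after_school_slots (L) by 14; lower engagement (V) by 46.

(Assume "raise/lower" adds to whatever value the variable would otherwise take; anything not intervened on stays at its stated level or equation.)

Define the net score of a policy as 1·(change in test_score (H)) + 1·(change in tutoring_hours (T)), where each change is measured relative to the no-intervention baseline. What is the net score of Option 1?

Baseline:
  L = 65
  V = 52
  J = 79 − 2·52 = -25
  T = 93 + 2·65 + 5·52 − 5·(-25) = 608
  H = 112 − 65 + 2·608 = 1263
Option 1 (L + 14, V − 46):
  L = 65 + 14 = 79
  V = 52 − 46 = 6
  J = 79 − 2·6 = 67
  T = 93 + 2·79 + 5·6 − 5·67 = -54
  H = 112 − 79 + 2·(-54) = -75
ΔH = -75 − 1263 = -1338; ΔT = -54 − 608 = -662
Score = 1·(-1338) + 1·(-662) = -2000

-2000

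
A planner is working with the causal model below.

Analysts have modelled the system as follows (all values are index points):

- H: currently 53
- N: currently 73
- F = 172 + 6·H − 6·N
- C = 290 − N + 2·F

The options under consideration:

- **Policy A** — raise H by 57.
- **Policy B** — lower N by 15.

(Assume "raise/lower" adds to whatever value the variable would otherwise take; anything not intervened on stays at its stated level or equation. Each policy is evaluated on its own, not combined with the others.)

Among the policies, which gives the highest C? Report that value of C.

1005

Policy A (H + 57):
  H = 53 + 57 = 110
  N = 73
  F = 172 + 6·110 − 6·73 = 394
  C = 290 − 73 + 2·394 = 1005
Policy B (N − 15):
  H = 53
  N = 73 − 15 = 58
  F = 172 + 6·53 − 6·58 = 142
  C = 290 − 58 + 2·142 = 516
Comparing — Policy A: C=1005, Policy B: C=516. Highest is 1005 (Policy A).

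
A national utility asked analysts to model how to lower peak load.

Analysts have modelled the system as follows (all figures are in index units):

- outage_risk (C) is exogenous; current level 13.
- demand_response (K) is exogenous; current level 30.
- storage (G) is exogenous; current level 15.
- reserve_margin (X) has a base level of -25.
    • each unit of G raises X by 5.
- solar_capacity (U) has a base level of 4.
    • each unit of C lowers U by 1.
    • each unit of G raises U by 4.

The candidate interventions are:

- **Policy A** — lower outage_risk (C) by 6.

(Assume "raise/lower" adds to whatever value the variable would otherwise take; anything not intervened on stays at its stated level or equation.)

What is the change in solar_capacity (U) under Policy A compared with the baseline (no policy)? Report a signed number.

6

Baseline:
  C = 13
  G = 15
  U = 4 − 13 + 4·15 = 51
Policy A (C − 6):
  C = 13 − 6 = 7
  G = 15
  U = 4 − 7 + 4·15 = 57
Change in U: 57 − 51 = 6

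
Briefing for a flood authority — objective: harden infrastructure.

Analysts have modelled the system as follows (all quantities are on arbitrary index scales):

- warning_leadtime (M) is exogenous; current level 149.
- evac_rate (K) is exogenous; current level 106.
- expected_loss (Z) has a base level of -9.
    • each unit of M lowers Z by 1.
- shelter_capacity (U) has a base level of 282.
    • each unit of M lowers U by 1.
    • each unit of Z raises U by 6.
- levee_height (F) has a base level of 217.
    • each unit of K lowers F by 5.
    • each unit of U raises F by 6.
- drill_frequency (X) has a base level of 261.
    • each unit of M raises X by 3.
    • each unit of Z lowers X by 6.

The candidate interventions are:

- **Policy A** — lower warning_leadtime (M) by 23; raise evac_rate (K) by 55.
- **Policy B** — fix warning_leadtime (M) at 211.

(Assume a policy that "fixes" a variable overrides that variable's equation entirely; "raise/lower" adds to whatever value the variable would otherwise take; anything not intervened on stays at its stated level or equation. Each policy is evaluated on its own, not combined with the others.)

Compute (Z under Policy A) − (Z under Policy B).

Policy A (M − 23, K + 55):
  M = 149 − 23 = 126
  Z = -9 − 126 = -135
Policy B (M := 211):
  M = 211
  Z = -9 − 211 = -220
Z: -135 − (-220) = 85

85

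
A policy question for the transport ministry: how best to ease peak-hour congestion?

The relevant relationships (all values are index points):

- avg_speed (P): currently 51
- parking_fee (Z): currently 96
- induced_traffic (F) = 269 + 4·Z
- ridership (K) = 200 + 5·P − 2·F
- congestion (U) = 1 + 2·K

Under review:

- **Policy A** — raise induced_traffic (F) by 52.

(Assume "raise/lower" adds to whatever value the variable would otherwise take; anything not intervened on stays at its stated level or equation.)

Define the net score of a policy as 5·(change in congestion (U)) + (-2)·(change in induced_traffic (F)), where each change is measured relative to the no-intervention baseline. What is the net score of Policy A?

Baseline:
  P = 51
  Z = 96
  F = 269 + 4·96 = 653
  K = 200 + 5·51 − 2·653 = -851
  U = 1 + 2·(-851) = -1701
Policy A (F + 52):
  P = 51
  Z = 96
  F = 269 + 4·96 (+52 from intervention) = 705
  K = 200 + 5·51 − 2·705 = -955
  U = 1 + 2·(-955) = -1909
ΔU = -1909 − (-1701) = -208; ΔF = 705 − 653 = 52
Score = 5·(-208) + (-2)·52 = -1144

-1144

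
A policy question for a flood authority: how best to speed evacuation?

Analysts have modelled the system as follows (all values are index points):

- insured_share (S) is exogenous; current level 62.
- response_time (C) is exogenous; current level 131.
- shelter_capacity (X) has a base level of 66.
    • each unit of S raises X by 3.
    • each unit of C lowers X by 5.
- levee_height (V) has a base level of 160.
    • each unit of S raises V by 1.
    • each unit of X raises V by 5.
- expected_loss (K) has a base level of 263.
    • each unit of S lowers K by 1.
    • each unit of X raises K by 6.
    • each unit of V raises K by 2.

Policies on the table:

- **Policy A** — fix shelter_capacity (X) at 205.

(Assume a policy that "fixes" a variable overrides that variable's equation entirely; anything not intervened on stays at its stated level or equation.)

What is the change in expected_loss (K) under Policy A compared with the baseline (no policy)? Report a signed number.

9728

Baseline:
  S = 62
  C = 131
  X = 66 + 3·62 − 5·131 = -403
  V = 160 + 62 + 5·(-403) = -1793
  K = 263 − 62 + 6·(-403) + 2·(-1793) = -5803
Policy A (X := 205):
  S = 62
  C = 131
  X = 205
  V = 160 + 62 + 5·205 = 1247
  K = 263 − 62 + 6·205 + 2·1247 = 3925
Change in K: 3925 − (-5803) = 9728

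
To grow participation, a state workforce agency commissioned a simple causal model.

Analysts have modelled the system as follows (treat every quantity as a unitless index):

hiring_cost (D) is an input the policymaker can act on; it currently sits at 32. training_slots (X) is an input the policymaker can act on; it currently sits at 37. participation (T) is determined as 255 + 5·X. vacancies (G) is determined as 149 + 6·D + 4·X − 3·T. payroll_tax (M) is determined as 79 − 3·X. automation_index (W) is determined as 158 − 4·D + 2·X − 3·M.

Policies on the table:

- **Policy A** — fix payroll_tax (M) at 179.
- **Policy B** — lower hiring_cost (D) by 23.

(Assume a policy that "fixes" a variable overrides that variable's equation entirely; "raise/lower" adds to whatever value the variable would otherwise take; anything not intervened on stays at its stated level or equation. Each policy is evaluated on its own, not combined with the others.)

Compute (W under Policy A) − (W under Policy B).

-725

Policy A (M := 179):
  D = 32
  X = 37
  M = 179
  W = 158 − 4·32 + 2·37 − 3·179 = -433
Policy B (D − 23):
  D = 32 − 23 = 9
  X = 37
  M = 79 − 3·37 = -32
  W = 158 − 4·9 + 2·37 − 3·(-32) = 292
W: -433 − 292 = -725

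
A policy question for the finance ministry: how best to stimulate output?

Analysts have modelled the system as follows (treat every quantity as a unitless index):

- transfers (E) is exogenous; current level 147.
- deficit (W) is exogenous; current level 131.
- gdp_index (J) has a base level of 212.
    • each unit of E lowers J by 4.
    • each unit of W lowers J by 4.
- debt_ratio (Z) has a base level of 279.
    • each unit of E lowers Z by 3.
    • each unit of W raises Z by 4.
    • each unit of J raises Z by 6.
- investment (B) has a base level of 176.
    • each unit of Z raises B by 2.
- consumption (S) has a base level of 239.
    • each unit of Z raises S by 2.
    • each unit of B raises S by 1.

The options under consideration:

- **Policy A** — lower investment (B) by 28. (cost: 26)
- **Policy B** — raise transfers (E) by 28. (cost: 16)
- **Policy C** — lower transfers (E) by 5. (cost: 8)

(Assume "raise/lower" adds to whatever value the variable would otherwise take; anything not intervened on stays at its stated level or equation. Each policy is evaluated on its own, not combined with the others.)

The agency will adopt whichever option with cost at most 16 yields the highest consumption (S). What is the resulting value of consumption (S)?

-19197

Policy B (E + 28):
  E = 147 + 28 = 175
  W = 131
  J = 212 − 4·175 − 4·131 = -1012
  Z = 279 − 3·175 + 4·131 + 6·(-1012) = -5794
  B = 176 + 2·(-5794) = -11412
  S = 239 + 2·(-5794) + (-11412) = -22761
Policy C (E − 5):
  E = 147 − 5 = 142
  W = 131
  J = 212 − 4·142 − 4·131 = -880
  Z = 279 − 3·142 + 4·131 + 6·(-880) = -4903
  B = 176 + 2·(-4903) = -9630
  S = 239 + 2·(-4903) + (-9630) = -19197
Comparing — Policy B: S=-22761, Policy C: S=-19197. Highest is -19197 (Policy C).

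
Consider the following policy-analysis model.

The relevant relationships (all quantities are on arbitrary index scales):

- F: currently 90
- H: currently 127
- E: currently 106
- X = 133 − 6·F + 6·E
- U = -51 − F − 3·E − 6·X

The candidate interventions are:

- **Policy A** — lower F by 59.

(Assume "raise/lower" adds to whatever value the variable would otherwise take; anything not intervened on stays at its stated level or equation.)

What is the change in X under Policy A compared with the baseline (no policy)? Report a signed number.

Baseline:
  F = 90
  E = 106
  X = 133 − 6·90 + 6·106 = 229
Policy A (F − 59):
  F = 90 − 59 = 31
  E = 106
  X = 133 − 6·31 + 6·106 = 583
Change in X: 583 − 229 = 354

354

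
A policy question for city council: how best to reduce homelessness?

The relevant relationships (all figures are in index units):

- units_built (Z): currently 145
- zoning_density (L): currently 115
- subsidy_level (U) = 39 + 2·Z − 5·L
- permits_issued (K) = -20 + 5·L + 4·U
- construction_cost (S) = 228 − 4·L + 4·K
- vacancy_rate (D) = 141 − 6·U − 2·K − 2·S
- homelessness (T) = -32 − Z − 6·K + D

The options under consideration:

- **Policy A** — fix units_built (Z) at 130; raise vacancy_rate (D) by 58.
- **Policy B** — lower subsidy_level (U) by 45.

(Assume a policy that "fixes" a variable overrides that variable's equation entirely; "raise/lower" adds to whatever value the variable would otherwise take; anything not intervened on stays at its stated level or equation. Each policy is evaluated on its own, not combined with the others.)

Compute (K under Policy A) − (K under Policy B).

60

Policy A (Z := 130, D + 58):
  Z = 130
  L = 115
  U = 39 + 2·130 − 5·115 = -276
  K = -20 + 5·115 + 4·(-276) = -549
Policy B (U − 45):
  Z = 145
  L = 115
  U = 39 + 2·145 − 5·115 (−45 from intervention) = -291
  K = -20 + 5·115 + 4·(-291) = -609
K: -549 − (-609) = 60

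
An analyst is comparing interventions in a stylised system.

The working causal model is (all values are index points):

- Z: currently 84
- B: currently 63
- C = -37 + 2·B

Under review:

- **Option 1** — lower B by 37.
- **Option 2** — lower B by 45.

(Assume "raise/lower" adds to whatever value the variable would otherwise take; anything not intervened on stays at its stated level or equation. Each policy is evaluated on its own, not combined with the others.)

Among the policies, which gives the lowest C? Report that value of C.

-1

Option 1 (B − 37):
  B = 63 − 37 = 26
  C = -37 + 2·26 = 15
Option 2 (B − 45):
  B = 63 − 45 = 18
  C = -37 + 2·18 = -1
Comparing — Option 1: C=15, Option 2: C=-1. Lowest is -1 (Option 2).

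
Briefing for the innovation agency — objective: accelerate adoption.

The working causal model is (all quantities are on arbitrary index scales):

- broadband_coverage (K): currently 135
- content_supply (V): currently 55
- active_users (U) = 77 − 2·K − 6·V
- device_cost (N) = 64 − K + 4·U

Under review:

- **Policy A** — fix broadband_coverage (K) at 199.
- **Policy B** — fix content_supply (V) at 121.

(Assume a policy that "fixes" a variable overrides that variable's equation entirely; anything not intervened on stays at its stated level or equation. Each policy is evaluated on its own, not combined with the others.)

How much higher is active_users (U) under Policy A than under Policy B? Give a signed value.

268

Policy A (K := 199):
  K = 199
  V = 55
  U = 77 − 2·199 − 6·55 = -651
Policy B (V := 121):
  K = 135
  V = 121
  U = 77 − 2·135 − 6·121 = -919
U: -651 − (-919) = 268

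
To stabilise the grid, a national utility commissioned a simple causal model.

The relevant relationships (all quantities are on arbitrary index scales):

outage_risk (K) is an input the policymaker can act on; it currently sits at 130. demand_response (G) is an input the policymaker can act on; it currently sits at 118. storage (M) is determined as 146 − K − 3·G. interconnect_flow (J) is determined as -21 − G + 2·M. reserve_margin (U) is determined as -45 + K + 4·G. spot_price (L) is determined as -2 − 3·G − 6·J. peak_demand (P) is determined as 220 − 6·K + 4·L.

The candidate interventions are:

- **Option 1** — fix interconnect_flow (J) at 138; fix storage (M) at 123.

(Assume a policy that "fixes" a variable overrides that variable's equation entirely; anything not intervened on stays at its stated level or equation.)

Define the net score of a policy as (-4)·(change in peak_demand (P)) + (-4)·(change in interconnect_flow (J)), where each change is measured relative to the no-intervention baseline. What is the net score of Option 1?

87676

Baseline:
  K = 130
  G = 118
  M = 146 − 130 − 3·118 = -338
  J = -21 − 118 + 2·(-338) = -815
  L = -2 − 3·118 − 6·(-815) = 4534
  P = 220 − 6·130 + 4·4534 = 17576
Option 1 (J := 138, M := 123):
  K = 130
  G = 118
  M = 123
  J = 138
  L = -2 − 3·118 − 6·138 = -1184
  P = 220 − 6·130 + 4·(-1184) = -5296
ΔP = -5296 − 17576 = -22872; ΔJ = 138 − (-815) = 953
Score = (-4)·(-22872) + (-4)·953 = 87676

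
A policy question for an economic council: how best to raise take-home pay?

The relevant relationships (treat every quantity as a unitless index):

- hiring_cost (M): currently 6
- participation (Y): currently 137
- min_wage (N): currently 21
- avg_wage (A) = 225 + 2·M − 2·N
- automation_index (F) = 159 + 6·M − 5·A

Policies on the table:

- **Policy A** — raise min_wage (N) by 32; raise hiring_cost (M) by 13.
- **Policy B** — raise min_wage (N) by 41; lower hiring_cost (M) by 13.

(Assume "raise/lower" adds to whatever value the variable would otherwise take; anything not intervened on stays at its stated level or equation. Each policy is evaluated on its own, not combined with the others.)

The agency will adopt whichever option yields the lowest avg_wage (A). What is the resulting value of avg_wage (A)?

87

Policy A (N + 32, M + 13):
  M = 6 + 13 = 19
  N = 21 + 32 = 53
  A = 225 + 2·19 − 2·53 = 157
Policy B (N + 41, M − 13):
  M = 6 − 13 = -7
  N = 21 + 41 = 62
  A = 225 + 2·(-7) − 2·62 = 87
Comparing — Policy A: A=157, Policy B: A=87. Lowest is 87 (Policy B).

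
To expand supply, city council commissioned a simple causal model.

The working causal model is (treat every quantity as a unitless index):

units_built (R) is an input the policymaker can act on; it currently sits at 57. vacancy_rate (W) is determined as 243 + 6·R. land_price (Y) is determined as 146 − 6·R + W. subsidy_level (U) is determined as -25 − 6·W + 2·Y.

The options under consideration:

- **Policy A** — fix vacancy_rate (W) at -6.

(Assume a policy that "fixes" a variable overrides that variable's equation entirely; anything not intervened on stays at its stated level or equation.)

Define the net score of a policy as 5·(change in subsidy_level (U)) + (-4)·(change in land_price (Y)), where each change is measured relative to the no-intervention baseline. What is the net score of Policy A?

14184

Baseline:
  R = 57
  W = 243 + 6·57 = 585
  Y = 146 − 6·57 + 585 = 389
  U = -25 − 6·585 + 2·389 = -2757
Policy A (W := -6):
  R = 57
  W = -6
  Y = 146 − 6·57 + (-6) = -202
  U = -25 − 6·(-6) + 2·(-202) = -393
ΔU = -393 − (-2757) = 2364; ΔY = -202 − 389 = -591
Score = 5·2364 + (-4)·(-591) = 14184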